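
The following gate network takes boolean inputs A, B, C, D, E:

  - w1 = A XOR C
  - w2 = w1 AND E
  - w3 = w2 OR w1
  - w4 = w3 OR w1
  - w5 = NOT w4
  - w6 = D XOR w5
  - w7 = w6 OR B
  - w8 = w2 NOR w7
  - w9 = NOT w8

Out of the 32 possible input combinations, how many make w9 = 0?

6

w9 = NOT w8 must be 0, so w8 = 1.
w8 = w2 NOR w7 must be 1, so both w2 = 0 and w7 = 0.
Enumerating the 32 input combinations, 6 give w9 = 0 and 26 give w9 = 1.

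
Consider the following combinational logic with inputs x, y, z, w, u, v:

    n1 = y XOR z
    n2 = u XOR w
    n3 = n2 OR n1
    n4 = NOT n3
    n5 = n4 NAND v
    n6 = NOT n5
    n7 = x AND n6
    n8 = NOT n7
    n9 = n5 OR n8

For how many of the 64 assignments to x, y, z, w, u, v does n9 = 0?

n9 = n5 OR n8 must be 0, so both n5 = 0 and n8 = 0.
Enumerating the 64 input combinations, 4 give n9 = 0 and 60 give n9 = 1.

4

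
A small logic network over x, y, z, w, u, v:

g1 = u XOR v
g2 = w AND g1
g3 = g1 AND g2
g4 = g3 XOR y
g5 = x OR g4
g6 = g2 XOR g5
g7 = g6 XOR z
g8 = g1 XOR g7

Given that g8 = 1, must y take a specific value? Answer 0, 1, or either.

Both values of y occur among assignments with g8 = 1:
  y=0: x=0, y=0, z=0, w=0, u=0, v=1
  y=1: x=0, y=1, z=0, w=0, u=0, v=0

either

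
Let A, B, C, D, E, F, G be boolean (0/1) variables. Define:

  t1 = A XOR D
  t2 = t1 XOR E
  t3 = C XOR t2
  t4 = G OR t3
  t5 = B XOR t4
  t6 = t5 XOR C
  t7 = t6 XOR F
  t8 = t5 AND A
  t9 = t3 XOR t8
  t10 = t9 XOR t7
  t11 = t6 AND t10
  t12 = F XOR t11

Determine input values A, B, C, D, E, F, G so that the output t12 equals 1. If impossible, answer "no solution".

A=0 B=1 C=0 D=0 E=1 F=1 G=1

Check with A=0 B=1 C=0 D=0 E=1 F=1 G=1:
t1 = A XOR D = 0 XOR 0 = 0
t2 = t1 XOR E = 0 XOR 1 = 1
t3 = C XOR t2 = 0 XOR 1 = 1
t4 = G OR t3 = 1 OR 1 = 1
t5 = B XOR t4 = 1 XOR 1 = 0
t6 = t5 XOR C = 0 XOR 0 = 0
t7 = t6 XOR F = 0 XOR 1 = 1
t8 = t5 AND A = 0 AND 0 = 0
t9 = t3 XOR t8 = 1 XOR 0 = 1
t10 = t9 XOR t7 = 1 XOR 1 = 0
t11 = t6 AND t10 = 0 AND 0 = 0
t12 = F XOR t11 = 1 XOR 0 = 1
So t12 = 1 as required.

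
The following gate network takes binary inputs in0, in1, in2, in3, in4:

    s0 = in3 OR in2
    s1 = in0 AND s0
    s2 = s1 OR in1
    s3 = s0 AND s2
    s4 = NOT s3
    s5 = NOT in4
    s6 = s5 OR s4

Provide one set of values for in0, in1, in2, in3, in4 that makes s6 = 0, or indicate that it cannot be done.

in0=1, in1=1, in2=0, in3=1, in4=1

Check with in0=1, in1=1, in2=0, in3=1, in4=1:
s0 = in3 OR in2 = 1 OR 0 = 1
s1 = in0 AND s0 = 1 AND 1 = 1
s2 = s1 OR in1 = 1 OR 1 = 1
s3 = s0 AND s2 = 1 AND 1 = 1
s4 = NOT s3 = NOT 1 = 0
s5 = NOT in4 = NOT 1 = 0
s6 = s5 OR s4 = 0 OR 0 = 0
So s6 = 0 as required.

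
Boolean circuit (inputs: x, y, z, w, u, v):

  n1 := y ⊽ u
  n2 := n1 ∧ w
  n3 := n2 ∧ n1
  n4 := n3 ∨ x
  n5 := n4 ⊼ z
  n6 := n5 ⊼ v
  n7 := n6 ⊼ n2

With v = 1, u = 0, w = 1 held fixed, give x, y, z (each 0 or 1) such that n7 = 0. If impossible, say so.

x=0, y=0, z=1

n7 = n6 ⊼ n2 must be 0, so both n6 = 1 and n2 = 1.
n6 = n5 ⊼ v must be 1, so at least one of n5, v is 0.
Check with v = 1, u = 0, w = 1 and x=0, y=0, z=1:
n1 = y ⊽ u = 0 ⊽ 0 = 1
n2 = n1 ∧ w = 1 ∧ 1 = 1
n3 = n2 ∧ n1 = 1 ∧ 1 = 1
n4 = n3 ∨ x = 1 ∨ 0 = 1
n5 = n4 ⊼ z = 1 ⊼ 1 = 0
n6 = n5 ⊼ v = 0 ⊼ 1 = 1
n7 = n6 ⊼ n2 = 1 ⊼ 1 = 0
So n7 = 0.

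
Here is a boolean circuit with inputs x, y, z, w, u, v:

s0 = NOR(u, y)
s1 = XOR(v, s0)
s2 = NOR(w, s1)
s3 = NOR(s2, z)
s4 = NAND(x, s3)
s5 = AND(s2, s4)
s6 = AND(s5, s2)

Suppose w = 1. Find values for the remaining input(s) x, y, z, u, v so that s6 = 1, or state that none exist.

no solution exists

With w = 1 fixed, none of the 32 settings of x, y, z, u, v give s6 = 1.
For example, with x=1, y=0, z=0, u=0, v=0:
s0 = NOR(u, y) = NOR(0, 0) = 1
s1 = XOR(v, s0) = XOR(0, 1) = 1
s2 = NOR(w, s1) = NOR(1, 1) = 0
s3 = NOR(s2, z) = NOR(0, 0) = 1
s4 = NAND(x, s3) = NAND(1, 1) = 0
s5 = AND(s2, s4) = AND(0, 0) = 0
s6 = AND(s5, s2) = AND(0, 0) = 0
giving s6 = 0 ≠ 1.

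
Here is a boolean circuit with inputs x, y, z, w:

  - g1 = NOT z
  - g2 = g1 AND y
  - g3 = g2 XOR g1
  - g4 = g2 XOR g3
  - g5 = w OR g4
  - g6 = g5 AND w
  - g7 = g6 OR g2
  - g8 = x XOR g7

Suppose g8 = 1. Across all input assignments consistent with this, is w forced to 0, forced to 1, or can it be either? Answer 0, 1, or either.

either

Both values of w occur among assignments with g8 = 1:
  w=0: x=0, y=1, z=0, w=0
  w=1: x=0, y=0, z=0, w=1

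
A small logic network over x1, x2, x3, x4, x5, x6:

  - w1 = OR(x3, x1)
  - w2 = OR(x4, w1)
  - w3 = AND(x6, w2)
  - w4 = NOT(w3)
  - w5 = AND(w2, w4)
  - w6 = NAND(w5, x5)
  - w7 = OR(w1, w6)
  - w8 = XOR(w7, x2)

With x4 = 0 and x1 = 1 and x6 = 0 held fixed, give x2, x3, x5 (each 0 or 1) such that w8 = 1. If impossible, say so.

w8 = XOR(w7, x2) must be 1, so w7 and x2 differ.
Check with x4 = 0 and x1 = 1 and x6 = 0 and x2=0, x3=1, x5=0:
w1 = OR(x3, x1) = OR(1, 1) = 1
w2 = OR(x4, w1) = OR(0, 1) = 1
w3 = AND(x6, w2) = AND(0, 1) = 0
w4 = NOT(w3) = NOT 0 = 1
w5 = AND(w2, w4) = AND(1, 1) = 1
w6 = NAND(w5, x5) = NAND(1, 0) = 1
w7 = OR(w1, w6) = OR(1, 1) = 1
w8 = XOR(w7, x2) = XOR(1, 0) = 1
So w8 = 1.

x2=0, x3=1, x5=0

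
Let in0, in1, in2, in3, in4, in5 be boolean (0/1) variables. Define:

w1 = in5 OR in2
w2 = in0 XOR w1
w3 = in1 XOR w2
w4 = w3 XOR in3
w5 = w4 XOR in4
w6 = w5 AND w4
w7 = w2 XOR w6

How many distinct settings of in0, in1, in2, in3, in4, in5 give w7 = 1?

32

w7 = w2 XOR w6 must be 1, so w2 and w6 differ.
Enumerating the 64 input combinations, 32 give w7 = 1 and 32 give w7 = 0.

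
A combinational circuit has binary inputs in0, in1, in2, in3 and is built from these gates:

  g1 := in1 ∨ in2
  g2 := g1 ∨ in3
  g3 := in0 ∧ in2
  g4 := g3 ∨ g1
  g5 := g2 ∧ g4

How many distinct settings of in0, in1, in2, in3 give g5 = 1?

g5 = g2 ∧ g4 must be 1, so both g2 = 1 and g4 = 1.
g2 = g1 ∨ in3 must be 1, so at least one of g1, in3 is 1.
Enumerating the 16 input combinations, 12 give g5 = 1 and 4 give g5 = 0.

12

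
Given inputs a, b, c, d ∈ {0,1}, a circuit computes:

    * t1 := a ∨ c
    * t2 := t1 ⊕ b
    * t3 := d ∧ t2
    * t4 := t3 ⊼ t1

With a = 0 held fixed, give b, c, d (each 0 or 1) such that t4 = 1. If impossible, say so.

b=1 c=0 d=0

Check with a = 0 and b=1, c=0, d=0:
t1 = a ∨ c = 0 ∨ 0 = 0
t2 = t1 ⊕ b = 0 ⊕ 1 = 1
t3 = d ∧ t2 = 0 ∧ 1 = 0
t4 = t3 ⊼ t1 = 0 ⊼ 0 = 1
So t4 = 1.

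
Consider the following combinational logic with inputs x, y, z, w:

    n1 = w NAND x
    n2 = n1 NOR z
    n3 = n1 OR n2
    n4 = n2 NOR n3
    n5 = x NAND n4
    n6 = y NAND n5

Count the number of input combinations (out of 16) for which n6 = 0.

n6 = y NAND n5 must be 0, so both y = 1 and n5 = 1.
Enumerating the 16 input combinations, 7 give n6 = 0 and 9 give n6 = 1.

7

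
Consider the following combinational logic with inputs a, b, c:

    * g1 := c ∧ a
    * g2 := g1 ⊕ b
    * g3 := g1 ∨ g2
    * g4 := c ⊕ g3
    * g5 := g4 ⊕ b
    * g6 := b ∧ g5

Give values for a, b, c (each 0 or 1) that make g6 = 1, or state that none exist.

a=0, b=1, c=1

g6 = b ∧ g5 must be 1, so both b = 1 and g5 = 1.
g5 = g4 ⊕ b must be 1, so g4 and b differ.
Check with a=0, b=1, c=1:
g1 = c ∧ a = 1 ∧ 0 = 0
g2 = g1 ⊕ b = 0 ⊕ 1 = 1
g3 = g1 ∨ g2 = 0 ∨ 1 = 1
g4 = c ⊕ g3 = 1 ⊕ 1 = 0
g5 = g4 ⊕ b = 0 ⊕ 1 = 1
g6 = b ∧ g5 = 1 ∧ 1 = 1
So g6 = 1 as required.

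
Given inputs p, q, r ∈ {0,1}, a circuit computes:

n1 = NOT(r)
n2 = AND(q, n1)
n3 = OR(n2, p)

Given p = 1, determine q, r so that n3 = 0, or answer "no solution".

With p = 1 fixed, none of the 4 settings of q, r give n3 = 0.
For example, with q=1, r=0:
n1 = NOT(r) = NOT 0 = 1
n2 = AND(q, n1) = AND(1, 1) = 1
n3 = OR(n2, p) = OR(1, 1) = 1
giving n3 = 1 ≠ 0.

no solution exists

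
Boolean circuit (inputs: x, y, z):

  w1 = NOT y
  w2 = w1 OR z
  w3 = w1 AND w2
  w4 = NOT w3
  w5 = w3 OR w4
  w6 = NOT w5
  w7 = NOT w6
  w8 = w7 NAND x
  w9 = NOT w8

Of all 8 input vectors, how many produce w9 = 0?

4

w9 = NOT w8 must be 0, so w8 = 1.
w8 = w7 NAND x must be 1, so at least one of w7, x is 0.
Enumerating the 8 input combinations, 4 give w9 = 0 and 4 give w9 = 1.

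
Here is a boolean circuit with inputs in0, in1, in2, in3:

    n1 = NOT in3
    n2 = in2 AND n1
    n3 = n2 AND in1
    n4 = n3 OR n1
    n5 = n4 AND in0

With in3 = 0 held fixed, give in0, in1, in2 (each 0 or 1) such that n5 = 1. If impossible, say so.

Check with in3 = 0 and in0=1, in1=1, in2=1:
n1 = NOT in3 = NOT 0 = 1
n2 = in2 AND n1 = 1 AND 1 = 1
n3 = n2 AND in1 = 1 AND 1 = 1
n4 = n3 OR n1 = 1 OR 1 = 1
n5 = n4 AND in0 = 1 AND 1 = 1
So n5 = 1.

in0=1, in1=1, in2=1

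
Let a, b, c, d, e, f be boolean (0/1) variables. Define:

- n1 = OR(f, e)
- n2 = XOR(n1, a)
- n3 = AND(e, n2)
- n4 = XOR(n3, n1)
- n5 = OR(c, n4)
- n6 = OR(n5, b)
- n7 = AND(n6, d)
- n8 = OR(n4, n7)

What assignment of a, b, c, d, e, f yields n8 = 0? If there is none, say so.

a=0, b=0, c=0, d=0, e=1, f=1

n8 = OR(n4, n7) must be 0, so both n4 = 0 and n7 = 0.
Check with a=0, b=0, c=0, d=0, e=1, f=1:
n1 = OR(f, e) = OR(1, 1) = 1
n2 = XOR(n1, a) = XOR(1, 0) = 1
n3 = AND(e, n2) = AND(1, 1) = 1
n4 = XOR(n3, n1) = XOR(1, 1) = 0
n5 = OR(c, n4) = OR(0, 0) = 0
n6 = OR(n5, b) = OR(0, 0) = 0
n7 = AND(n6, d) = AND(0, 0) = 0
n8 = OR(n4, n7) = OR(0, 0) = 0
So n8 = 0 as required.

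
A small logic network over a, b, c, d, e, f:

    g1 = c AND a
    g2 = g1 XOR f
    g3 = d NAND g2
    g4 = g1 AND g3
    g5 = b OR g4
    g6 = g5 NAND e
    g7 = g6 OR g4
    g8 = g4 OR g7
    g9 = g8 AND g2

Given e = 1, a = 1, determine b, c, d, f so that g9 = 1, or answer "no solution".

b=0 c=1 d=1 f=0

Check with e = 1, a = 1 and b=0, c=1, d=1, f=0:
g1 = c AND a = 1 AND 1 = 1
g2 = g1 XOR f = 1 XOR 0 = 1
g3 = d NAND g2 = 1 NAND 1 = 0
g4 = g1 AND g3 = 1 AND 0 = 0
g5 = b OR g4 = 0 OR 0 = 0
g6 = g5 NAND e = 0 NAND 1 = 1
g7 = g6 OR g4 = 1 OR 0 = 1
g8 = g4 OR g7 = 0 OR 1 = 1
g9 = g8 AND g2 = 1 AND 1 = 1
So g9 = 1.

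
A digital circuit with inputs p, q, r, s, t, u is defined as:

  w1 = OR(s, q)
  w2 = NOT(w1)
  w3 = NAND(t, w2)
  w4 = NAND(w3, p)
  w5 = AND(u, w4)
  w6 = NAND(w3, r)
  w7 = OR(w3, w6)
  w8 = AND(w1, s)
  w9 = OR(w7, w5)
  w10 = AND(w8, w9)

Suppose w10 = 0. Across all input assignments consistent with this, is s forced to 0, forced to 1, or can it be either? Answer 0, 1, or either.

w10 = AND(w8, w9) must be 0, so at least one of w8, w9 is 0.
Every assignment with w10 = 0 has s = 0; there are 32 such assignment(s).

0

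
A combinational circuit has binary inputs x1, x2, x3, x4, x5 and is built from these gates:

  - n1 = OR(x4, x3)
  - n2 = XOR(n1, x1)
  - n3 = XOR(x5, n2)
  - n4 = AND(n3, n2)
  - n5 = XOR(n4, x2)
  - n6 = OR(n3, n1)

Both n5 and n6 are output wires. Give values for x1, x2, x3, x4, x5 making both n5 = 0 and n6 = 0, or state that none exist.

x1=0, x2=0, x3=0, x4=0, x5=0

Check with x1=0, x2=0, x3=0, x4=0, x5=0:
n1 = OR(x4, x3) = OR(0, 0) = 0
n2 = XOR(n1, x1) = XOR(0, 0) = 0
n3 = XOR(x5, n2) = XOR(0, 0) = 0
n4 = AND(n3, n2) = AND(0, 0) = 0
n5 = XOR(n4, x2) = XOR(0, 0) = 0
n6 = OR(n3, n1) = OR(0, 0) = 0
So n5 = 0 and n6 = 0.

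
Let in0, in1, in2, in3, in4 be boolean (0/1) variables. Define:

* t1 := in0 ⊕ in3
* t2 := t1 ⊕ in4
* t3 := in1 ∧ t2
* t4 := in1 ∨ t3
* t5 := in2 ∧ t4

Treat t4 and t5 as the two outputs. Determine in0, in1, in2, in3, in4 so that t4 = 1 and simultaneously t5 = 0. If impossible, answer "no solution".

in0=1 in1=1 in2=0 in3=0 in4=0

Check with in0=1 in1=1 in2=0 in3=0 in4=0:
t1 = in0 ⊕ in3 = 1 ⊕ 0 = 1
t2 = t1 ⊕ in4 = 1 ⊕ 0 = 1
t3 = in1 ∧ t2 = 1 ∧ 1 = 1
t4 = in1 ∨ t3 = 1 ∨ 1 = 1
t5 = in2 ∧ t4 = 0 ∧ 1 = 0
So t4 = 1 and t5 = 0.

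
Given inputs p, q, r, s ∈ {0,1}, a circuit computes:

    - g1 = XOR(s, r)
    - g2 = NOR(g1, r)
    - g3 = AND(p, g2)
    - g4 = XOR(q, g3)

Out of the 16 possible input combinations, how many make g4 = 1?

g4 = XOR(q, g3) must be 1, so q and g3 differ.
Enumerating the 16 input combinations, 8 give g4 = 1 and 8 give g4 = 0.

8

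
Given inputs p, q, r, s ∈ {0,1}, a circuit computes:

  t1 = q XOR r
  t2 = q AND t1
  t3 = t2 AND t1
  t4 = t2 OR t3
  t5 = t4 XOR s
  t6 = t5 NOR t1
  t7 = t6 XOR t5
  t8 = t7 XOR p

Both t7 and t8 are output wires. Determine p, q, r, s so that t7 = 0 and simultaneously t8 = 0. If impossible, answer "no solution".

p=0, q=1, r=0, s=1

Check with p=0, q=1, r=0, s=1:
t1 = q XOR r = 1 XOR 0 = 1
t2 = q AND t1 = 1 AND 1 = 1
t3 = t2 AND t1 = 1 AND 1 = 1
t4 = t2 OR t3 = 1 OR 1 = 1
t5 = t4 XOR s = 1 XOR 1 = 0
t6 = t5 NOR t1 = 0 NOR 1 = 0
t7 = t6 XOR t5 = 0 XOR 0 = 0
t8 = t7 XOR p = 0 XOR 0 = 0
So t7 = 0 and t8 = 0.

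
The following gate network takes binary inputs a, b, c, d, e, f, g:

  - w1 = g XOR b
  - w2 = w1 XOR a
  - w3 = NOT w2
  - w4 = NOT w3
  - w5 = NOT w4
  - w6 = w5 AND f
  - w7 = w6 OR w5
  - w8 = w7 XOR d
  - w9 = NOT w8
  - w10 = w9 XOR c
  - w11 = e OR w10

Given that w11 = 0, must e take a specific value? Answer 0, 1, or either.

0

w11 = e OR w10 must be 0, so both e = 0 and w10 = 0.
Every assignment with w11 = 0 has e = 0; there are 32 such assignment(s).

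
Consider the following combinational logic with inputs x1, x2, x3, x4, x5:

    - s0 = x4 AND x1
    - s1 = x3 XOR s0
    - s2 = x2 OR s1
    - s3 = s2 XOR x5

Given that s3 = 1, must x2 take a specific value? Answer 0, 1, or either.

Both values of x2 occur among assignments with s3 = 1:
  x2=0: x1=0, x2=0, x3=0, x4=0, x5=1
  x2=1: x1=0, x2=1, x3=0, x4=0, x5=0

either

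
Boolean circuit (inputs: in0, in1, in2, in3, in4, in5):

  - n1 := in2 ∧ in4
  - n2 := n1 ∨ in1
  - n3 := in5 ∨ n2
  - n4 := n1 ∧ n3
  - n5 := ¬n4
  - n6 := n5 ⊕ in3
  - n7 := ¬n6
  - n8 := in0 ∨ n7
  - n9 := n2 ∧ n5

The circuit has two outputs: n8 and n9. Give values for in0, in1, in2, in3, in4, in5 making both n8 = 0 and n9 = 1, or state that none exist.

in0=0, in1=1, in2=1, in3=0, in4=0, in5=1

Check with in0=0, in1=1, in2=1, in3=0, in4=0, in5=1:
n1 = in2 ∧ in4 = 1 ∧ 0 = 0
n2 = n1 ∨ in1 = 0 ∨ 1 = 1
n3 = in5 ∨ n2 = 1 ∨ 1 = 1
n4 = n1 ∧ n3 = 0 ∧ 1 = 0
n5 = ¬n4 = ¬0 = 1
n6 = n5 ⊕ in3 = 1 ⊕ 0 = 1
n7 = ¬n6 = ¬1 = 0
n8 = in0 ∨ n7 = 0 ∨ 0 = 0
n9 = n2 ∧ n5 = 1 ∧ 1 = 1
So n8 = 0 and n9 = 1.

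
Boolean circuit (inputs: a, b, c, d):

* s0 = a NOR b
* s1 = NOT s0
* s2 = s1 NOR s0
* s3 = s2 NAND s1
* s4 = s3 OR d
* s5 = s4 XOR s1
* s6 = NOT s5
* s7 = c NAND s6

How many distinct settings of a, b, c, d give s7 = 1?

s7 = c NAND s6 must be 1, so at least one of c, s6 is 0.
Enumerating the 16 input combinations, 10 give s7 = 1 and 6 give s7 = 0.

10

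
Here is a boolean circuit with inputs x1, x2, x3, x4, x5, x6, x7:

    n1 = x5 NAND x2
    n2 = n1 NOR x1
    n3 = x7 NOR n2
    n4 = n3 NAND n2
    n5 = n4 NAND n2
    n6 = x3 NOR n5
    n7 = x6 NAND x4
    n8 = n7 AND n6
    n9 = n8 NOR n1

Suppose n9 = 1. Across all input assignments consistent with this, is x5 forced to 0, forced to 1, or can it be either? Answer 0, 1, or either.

n9 = n8 NOR n1 must be 1, so both n8 = 0 and n1 = 0.
Every assignment with n9 = 1 has x5 = 1; there are 26 such assignment(s).

1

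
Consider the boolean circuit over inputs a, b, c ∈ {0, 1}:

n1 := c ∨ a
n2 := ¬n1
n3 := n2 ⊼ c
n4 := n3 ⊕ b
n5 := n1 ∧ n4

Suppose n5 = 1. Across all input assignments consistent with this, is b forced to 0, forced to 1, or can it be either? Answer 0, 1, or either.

0

n5 = n1 ∧ n4 must be 1, so both n1 = 1 and n4 = 1.
n1 = c ∨ a must be 1, so at least one of c, a is 1.
n4 = n3 ⊕ b must be 1, so n3 and b differ.
Every assignment with n5 = 1 has b = 0; there are 3 such assignment(s).
  a=0, b=0, c=1
  a=1, b=0, c=0
  a=1, b=0, c=1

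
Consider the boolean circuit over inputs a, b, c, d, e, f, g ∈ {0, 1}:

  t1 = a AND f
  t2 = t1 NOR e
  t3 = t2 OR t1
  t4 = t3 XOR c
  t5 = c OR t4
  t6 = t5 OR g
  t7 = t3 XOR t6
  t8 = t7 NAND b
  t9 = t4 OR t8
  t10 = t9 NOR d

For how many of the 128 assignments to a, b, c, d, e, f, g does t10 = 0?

125

t10 = t9 NOR d must be 0, so at least one of t9, d is 1.
Enumerating the 128 input combinations, 125 give t10 = 0 and 3 give t10 = 1.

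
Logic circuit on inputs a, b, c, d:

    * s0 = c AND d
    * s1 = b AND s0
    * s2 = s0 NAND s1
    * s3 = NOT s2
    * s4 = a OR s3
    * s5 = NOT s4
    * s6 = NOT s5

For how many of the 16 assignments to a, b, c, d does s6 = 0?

s6 = NOT s5 must be 0, so s5 = 1.
s5 = NOT s4 must be 1, so s4 = 0.
s4 = a OR s3 must be 0, so both a = 0 and s3 = 0.
Enumerating the 16 input combinations, 7 give s6 = 0 and 9 give s6 = 1.

7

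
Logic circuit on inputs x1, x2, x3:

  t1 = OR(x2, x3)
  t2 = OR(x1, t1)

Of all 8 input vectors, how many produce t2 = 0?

1

t2 = OR(x1, t1) must be 0, so both x1 = 0 and t1 = 0.
t1 = OR(x2, x3) must be 0, so both x2 = 0 and x3 = 0.
Enumerating the 8 input combinations, 1 give t2 = 0 and 7 give t2 = 1.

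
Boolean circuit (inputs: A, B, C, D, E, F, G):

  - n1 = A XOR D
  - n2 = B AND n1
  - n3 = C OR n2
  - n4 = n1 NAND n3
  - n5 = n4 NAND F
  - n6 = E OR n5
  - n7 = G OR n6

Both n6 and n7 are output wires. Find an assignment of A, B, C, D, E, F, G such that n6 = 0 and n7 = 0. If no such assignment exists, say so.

Check with A=1, B=0, C=1, D=1, E=0, F=1, G=0:
n1 = A XOR D = 1 XOR 1 = 0
n2 = B AND n1 = 0 AND 0 = 0
n3 = C OR n2 = 1 OR 0 = 1
n4 = n1 NAND n3 = 0 NAND 1 = 1
n5 = n4 NAND F = 1 NAND 1 = 0
n6 = E OR n5 = 0 OR 0 = 0
n7 = G OR n6 = 0 OR 0 = 0
So n6 = 0 and n7 = 0.

A=1, B=0, C=1, D=1, E=0, F=1, G=0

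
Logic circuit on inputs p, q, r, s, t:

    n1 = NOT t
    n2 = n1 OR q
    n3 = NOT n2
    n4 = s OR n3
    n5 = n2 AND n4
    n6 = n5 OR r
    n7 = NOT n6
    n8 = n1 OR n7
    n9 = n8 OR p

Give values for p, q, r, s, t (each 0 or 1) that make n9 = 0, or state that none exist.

p=0, q=0, r=1, s=1, t=1

Check with p=0, q=0, r=1, s=1, t=1:
n1 = NOT t = NOT 1 = 0
n2 = n1 OR q = 0 OR 0 = 0
n3 = NOT n2 = NOT 0 = 1
n4 = s OR n3 = 1 OR 1 = 1
n5 = n2 AND n4 = 0 AND 1 = 0
n6 = n5 OR r = 0 OR 1 = 1
n7 = NOT n6 = NOT 1 = 0
n8 = n1 OR n7 = 0 OR 0 = 0
n9 = n8 OR p = 0 OR 0 = 0
So n9 = 0 as required.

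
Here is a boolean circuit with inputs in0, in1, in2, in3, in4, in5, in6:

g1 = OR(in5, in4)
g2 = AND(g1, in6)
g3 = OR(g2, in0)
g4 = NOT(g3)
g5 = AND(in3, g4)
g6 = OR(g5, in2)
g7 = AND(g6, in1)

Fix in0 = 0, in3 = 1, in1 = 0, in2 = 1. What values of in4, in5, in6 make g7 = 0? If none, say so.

in4=0, in5=0, in6=1

Check with in0 = 0, in3 = 1, in1 = 0, in2 = 1 and in4=0, in5=0, in6=1:
g1 = OR(in5, in4) = OR(0, 0) = 0
g2 = AND(g1, in6) = AND(0, 1) = 0
g3 = OR(g2, in0) = OR(0, 0) = 0
g4 = NOT(g3) = NOT 0 = 1
g5 = AND(in3, g4) = AND(1, 1) = 1
g6 = OR(g5, in2) = OR(1, 1) = 1
g7 = AND(g6, in1) = AND(1, 0) = 0
So g7 = 0.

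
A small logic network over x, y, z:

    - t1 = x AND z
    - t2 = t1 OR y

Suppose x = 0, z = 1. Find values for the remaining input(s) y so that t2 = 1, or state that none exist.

t2 = t1 OR y must be 1, so at least one of t1, y is 1.
Check with x = 0, z = 1 and y=1:
t1 = x AND z = 0 AND 1 = 0
t2 = t1 OR y = 0 OR 1 = 1
So t2 = 1.

y=1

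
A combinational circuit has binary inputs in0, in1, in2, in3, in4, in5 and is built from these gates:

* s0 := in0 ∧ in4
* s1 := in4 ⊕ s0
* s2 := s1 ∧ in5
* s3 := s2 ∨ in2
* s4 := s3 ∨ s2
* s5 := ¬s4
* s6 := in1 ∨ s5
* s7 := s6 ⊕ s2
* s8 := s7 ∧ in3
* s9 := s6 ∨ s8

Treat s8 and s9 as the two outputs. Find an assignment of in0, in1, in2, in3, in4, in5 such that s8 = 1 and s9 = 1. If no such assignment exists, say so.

in0=0, in1=0, in2=0, in3=1, in4=1, in5=1

Check with in0=0, in1=0, in2=0, in3=1, in4=1, in5=1:
s0 = in0 ∧ in4 = 0 ∧ 1 = 0
s1 = in4 ⊕ s0 = 1 ⊕ 0 = 1
s2 = s1 ∧ in5 = 1 ∧ 1 = 1
s3 = s2 ∨ in2 = 1 ∨ 0 = 1
s4 = s3 ∨ s2 = 1 ∨ 1 = 1
s5 = ¬s4 = ¬1 = 0
s6 = in1 ∨ s5 = 0 ∨ 0 = 0
s7 = s6 ⊕ s2 = 0 ⊕ 1 = 1
s8 = s7 ∧ in3 = 1 ∧ 1 = 1
s9 = s6 ∨ s8 = 0 ∨ 1 = 1
So s8 = 1 and s9 = 1.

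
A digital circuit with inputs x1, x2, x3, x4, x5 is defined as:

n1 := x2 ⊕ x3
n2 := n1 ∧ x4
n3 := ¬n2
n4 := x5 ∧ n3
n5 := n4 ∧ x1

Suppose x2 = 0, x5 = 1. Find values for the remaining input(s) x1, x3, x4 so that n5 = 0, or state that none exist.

x1=1 x3=1 x4=1

n5 = n4 ∧ x1 must be 0, so at least one of n4, x1 is 0.
Check with x2 = 0, x5 = 1 and x1=1, x3=1, x4=1:
n1 = x2 ⊕ x3 = 0 ⊕ 1 = 1
n2 = n1 ∧ x4 = 1 ∧ 1 = 1
n3 = ¬n2 = ¬1 = 0
n4 = x5 ∧ n3 = 1 ∧ 0 = 0
n5 = n4 ∧ x1 = 0 ∧ 1 = 0
So n5 = 0.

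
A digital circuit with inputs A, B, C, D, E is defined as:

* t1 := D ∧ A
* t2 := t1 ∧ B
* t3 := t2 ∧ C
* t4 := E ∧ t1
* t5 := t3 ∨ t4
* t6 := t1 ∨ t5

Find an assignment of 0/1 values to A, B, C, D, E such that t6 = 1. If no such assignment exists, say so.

A=1, B=1, C=1, D=1, E=0

Check with A=1, B=1, C=1, D=1, E=0:
t1 = D ∧ A = 1 ∧ 1 = 1
t2 = t1 ∧ B = 1 ∧ 1 = 1
t3 = t2 ∧ C = 1 ∧ 1 = 1
t4 = E ∧ t1 = 0 ∧ 1 = 0
t5 = t3 ∨ t4 = 1 ∨ 0 = 1
t6 = t1 ∨ t5 = 1 ∨ 1 = 1
So t6 = 1 as required.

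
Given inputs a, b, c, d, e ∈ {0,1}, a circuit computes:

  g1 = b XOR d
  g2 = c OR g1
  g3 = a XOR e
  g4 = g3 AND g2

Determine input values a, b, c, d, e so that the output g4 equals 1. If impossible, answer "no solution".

a=0, b=0, c=1, d=1, e=1

g4 = g3 AND g2 must be 1, so both g3 = 1 and g2 = 1.
Check with a=0, b=0, c=1, d=1, e=1:
g1 = b XOR d = 0 XOR 1 = 1
g2 = c OR g1 = 1 OR 1 = 1
g3 = a XOR e = 0 XOR 1 = 1
g4 = g3 AND g2 = 1 AND 1 = 1
So g4 = 1 as required.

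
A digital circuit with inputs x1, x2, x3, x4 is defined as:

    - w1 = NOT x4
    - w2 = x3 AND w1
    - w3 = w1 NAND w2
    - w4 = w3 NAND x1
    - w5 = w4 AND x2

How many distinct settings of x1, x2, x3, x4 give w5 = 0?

11

w5 = w4 AND x2 must be 0, so at least one of w4, x2 is 0.
Enumerating the 16 input combinations, 11 give w5 = 0 and 5 give w5 = 1.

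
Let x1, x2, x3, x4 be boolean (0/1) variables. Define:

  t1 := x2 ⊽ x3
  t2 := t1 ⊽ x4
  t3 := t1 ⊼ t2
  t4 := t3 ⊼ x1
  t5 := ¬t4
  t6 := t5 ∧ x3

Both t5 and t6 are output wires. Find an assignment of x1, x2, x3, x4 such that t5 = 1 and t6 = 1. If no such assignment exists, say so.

x1=1, x2=1, x3=1, x4=0

Check with x1=1, x2=1, x3=1, x4=0:
t1 = x2 ⊽ x3 = 1 ⊽ 1 = 0
t2 = t1 ⊽ x4 = 0 ⊽ 0 = 1
t3 = t1 ⊼ t2 = 0 ⊼ 1 = 1
t4 = t3 ⊼ x1 = 1 ⊼ 1 = 0
t5 = ¬t4 = ¬0 = 1
t6 = t5 ∧ x3 = 1 ∧ 1 = 1
So t5 = 1 and t6 = 1.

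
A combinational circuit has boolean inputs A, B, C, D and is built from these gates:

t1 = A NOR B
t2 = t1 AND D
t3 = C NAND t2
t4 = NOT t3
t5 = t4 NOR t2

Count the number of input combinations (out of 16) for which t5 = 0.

2

t5 = t4 NOR t2 must be 0, so at least one of t4, t2 is 1.
Enumerating the 16 input combinations, 2 give t5 = 0 and 14 give t5 = 1.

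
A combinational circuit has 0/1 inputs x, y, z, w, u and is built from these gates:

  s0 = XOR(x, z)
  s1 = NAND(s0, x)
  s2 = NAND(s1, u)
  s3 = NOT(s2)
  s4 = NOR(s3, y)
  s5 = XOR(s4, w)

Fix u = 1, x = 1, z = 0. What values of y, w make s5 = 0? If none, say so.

y=0 w=1

Check with u = 1, x = 1, z = 0 and y=0, w=1:
s0 = XOR(x, z) = XOR(1, 0) = 1
s1 = NAND(s0, x) = NAND(1, 1) = 0
s2 = NAND(s1, u) = NAND(0, 1) = 1
s3 = NOT(s2) = NOT 1 = 0
s4 = NOR(s3, y) = NOR(0, 0) = 1
s5 = XOR(s4, w) = XOR(1, 1) = 0
So s5 = 0.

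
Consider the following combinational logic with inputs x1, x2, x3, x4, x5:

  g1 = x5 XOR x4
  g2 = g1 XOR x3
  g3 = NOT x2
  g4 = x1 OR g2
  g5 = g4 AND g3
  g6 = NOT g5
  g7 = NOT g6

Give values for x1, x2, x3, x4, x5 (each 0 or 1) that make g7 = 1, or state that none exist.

g7 = NOT g6 must be 1, so g6 = 0.
g6 = NOT g5 must be 0, so g5 = 1.
g5 = g4 AND g3 must be 1, so both g4 = 1 and g3 = 1.
Check with x1=0, x2=0, x3=0, x4=1, x5=0:
g1 = x5 XOR x4 = 0 XOR 1 = 1
g2 = g1 XOR x3 = 1 XOR 0 = 1
g3 = NOT x2 = NOT 0 = 1
g4 = x1 OR g2 = 0 OR 1 = 1
g5 = g4 AND g3 = 1 AND 1 = 1
g6 = NOT g5 = NOT 1 = 0
g7 = NOT g6 = NOT 0 = 1
So g7 = 1 as required.

x1=0, x2=0, x3=0, x4=1, x5=0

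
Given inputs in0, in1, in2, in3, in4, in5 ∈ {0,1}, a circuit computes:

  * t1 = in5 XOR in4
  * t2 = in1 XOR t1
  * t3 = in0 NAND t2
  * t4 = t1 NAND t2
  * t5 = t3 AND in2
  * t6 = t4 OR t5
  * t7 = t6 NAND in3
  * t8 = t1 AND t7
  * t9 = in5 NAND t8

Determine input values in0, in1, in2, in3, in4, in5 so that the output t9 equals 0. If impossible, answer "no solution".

in0=1, in1=1, in2=1, in3=0, in4=0, in5=1

t9 = in5 NAND t8 must be 0, so both in5 = 1 and t8 = 1.
Check with in0=1, in1=1, in2=1, in3=0, in4=0, in5=1:
t1 = in5 XOR in4 = 1 XOR 0 = 1
t2 = in1 XOR t1 = 1 XOR 1 = 0
t3 = in0 NAND t2 = 1 NAND 0 = 1
t4 = t1 NAND t2 = 1 NAND 0 = 1
t5 = t3 AND in2 = 1 AND 1 = 1
t6 = t4 OR t5 = 1 OR 1 = 1
t7 = t6 NAND in3 = 1 NAND 0 = 1
t8 = t1 AND t7 = 1 AND 1 = 1
t9 = in5 NAND t8 = 1 NAND 1 = 0
So t9 = 0 as required.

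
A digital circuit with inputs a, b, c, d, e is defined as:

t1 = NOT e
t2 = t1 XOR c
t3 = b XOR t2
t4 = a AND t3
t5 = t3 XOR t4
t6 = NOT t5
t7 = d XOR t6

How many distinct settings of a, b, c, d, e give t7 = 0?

t7 = d XOR t6 must be 0, so d and t6 are equal.
Enumerating the 32 input combinations, 16 give t7 = 0 and 16 give t7 = 1.

16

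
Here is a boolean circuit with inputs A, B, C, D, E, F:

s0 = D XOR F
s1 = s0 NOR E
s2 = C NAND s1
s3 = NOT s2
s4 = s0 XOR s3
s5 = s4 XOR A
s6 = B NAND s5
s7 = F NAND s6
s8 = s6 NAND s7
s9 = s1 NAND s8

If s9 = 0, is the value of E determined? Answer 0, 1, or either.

s9 = s1 NAND s8 must be 0, so both s1 = 1 and s8 = 1.
s1 = s0 NOR E must be 1, so both s0 = 0 and E = 0.
s8 = s6 NAND s7 must be 1, so at least one of s6, s7 is 0.
Every assignment with s9 = 0 has E = 0; there are 10 such assignment(s).

0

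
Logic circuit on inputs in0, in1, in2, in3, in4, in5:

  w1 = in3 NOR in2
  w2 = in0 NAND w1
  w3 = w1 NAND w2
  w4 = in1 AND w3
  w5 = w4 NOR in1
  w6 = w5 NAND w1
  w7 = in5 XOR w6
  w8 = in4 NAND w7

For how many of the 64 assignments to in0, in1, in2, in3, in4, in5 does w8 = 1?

48

w8 = in4 NAND w7 must be 1, so at least one of in4, w7 is 0.
Enumerating the 64 input combinations, 48 give w8 = 1 and 16 give w8 = 0.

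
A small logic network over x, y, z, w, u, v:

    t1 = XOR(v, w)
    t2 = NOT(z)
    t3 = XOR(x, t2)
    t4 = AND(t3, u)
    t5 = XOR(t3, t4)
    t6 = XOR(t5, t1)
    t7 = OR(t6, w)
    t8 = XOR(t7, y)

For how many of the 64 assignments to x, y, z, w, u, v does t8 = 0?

t8 = XOR(t7, y) must be 0, so t7 and y are equal.
Enumerating the 64 input combinations, 32 give t8 = 0 and 32 give t8 = 1.

32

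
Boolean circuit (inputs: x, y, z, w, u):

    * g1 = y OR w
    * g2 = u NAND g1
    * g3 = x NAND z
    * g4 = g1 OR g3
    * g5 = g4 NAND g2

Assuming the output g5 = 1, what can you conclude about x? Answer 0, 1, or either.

Both values of x occur among assignments with g5 = 1:
  x=0: x=0, y=0, z=0, w=1, u=1
  x=1: x=1, y=0, z=0, w=1, u=1

either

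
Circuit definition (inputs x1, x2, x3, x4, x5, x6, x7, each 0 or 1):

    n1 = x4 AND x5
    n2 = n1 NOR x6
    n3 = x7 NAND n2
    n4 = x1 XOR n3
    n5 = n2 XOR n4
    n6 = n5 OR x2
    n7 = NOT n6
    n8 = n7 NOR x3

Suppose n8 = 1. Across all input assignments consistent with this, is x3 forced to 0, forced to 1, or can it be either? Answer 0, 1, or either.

n8 = n7 NOR x3 must be 1, so both n7 = 0 and x3 = 0.
Every assignment with n8 = 1 has x3 = 0; there are 48 such assignment(s).

0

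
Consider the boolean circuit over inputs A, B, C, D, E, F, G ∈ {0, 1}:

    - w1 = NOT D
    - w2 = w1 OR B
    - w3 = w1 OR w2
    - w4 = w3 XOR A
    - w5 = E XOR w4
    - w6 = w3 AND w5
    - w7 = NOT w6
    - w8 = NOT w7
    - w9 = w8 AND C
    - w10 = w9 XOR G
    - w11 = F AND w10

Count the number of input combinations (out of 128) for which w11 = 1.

w11 = F AND w10 must be 1, so both F = 1 and w10 = 1.
w10 = w9 XOR G must be 1, so w9 and G differ.
Enumerating the 128 input combinations, 32 give w11 = 1 and 96 give w11 = 0.

32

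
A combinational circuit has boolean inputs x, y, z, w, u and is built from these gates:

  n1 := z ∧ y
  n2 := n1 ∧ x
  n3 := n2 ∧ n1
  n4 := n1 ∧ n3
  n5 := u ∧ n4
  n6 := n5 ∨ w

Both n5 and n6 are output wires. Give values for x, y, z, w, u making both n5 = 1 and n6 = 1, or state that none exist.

x=1, y=1, z=1, w=1, u=1

Check with x=1, y=1, z=1, w=1, u=1:
n1 = z ∧ y = 1 ∧ 1 = 1
n2 = n1 ∧ x = 1 ∧ 1 = 1
n3 = n2 ∧ n1 = 1 ∧ 1 = 1
n4 = n1 ∧ n3 = 1 ∧ 1 = 1
n5 = u ∧ n4 = 1 ∧ 1 = 1
n6 = n5 ∨ w = 1 ∨ 1 = 1
So n5 = 1 and n6 = 1.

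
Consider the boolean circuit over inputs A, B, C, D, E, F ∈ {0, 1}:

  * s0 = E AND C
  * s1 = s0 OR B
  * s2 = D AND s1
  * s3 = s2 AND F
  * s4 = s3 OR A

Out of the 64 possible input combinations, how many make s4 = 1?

37

s4 = s3 OR A must be 1, so at least one of s3, A is 1.
Enumerating the 64 input combinations, 37 give s4 = 1 and 27 give s4 = 0.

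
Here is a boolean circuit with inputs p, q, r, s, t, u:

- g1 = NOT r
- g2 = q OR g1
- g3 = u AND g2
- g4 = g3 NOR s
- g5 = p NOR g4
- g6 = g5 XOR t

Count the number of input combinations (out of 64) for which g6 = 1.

g6 = g5 XOR t must be 1, so g5 and t differ.
Enumerating the 64 input combinations, 32 give g6 = 1 and 32 give g6 = 0.

32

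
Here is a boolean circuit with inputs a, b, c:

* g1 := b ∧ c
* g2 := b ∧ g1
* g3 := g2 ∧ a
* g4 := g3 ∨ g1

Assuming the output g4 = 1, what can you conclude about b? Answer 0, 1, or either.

g4 = g3 ∨ g1 must be 1, so at least one of g3, g1 is 1.
Every assignment with g4 = 1 has b = 1; there are 2 such assignment(s).
  a=0, b=1, c=1
  a=1, b=1, c=1

1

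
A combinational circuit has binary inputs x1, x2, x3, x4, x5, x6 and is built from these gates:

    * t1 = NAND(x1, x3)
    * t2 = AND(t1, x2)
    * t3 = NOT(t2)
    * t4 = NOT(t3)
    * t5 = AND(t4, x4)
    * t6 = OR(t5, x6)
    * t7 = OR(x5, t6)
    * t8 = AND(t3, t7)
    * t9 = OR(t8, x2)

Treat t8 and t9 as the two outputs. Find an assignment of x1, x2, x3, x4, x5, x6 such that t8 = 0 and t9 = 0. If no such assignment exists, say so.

x1=1, x2=0, x3=0, x4=0, x5=0, x6=0

Check with x1=1, x2=0, x3=0, x4=0, x5=0, x6=0:
t1 = NAND(x1, x3) = NAND(1, 0) = 1
t2 = AND(t1, x2) = AND(1, 0) = 0
t3 = NOT(t2) = NOT 0 = 1
t4 = NOT(t3) = NOT 1 = 0
t5 = AND(t4, x4) = AND(0, 0) = 0
t6 = OR(t5, x6) = OR(0, 0) = 0
t7 = OR(x5, t6) = OR(0, 0) = 0
t8 = AND(t3, t7) = AND(1, 0) = 0
t9 = OR(t8, x2) = OR(0, 0) = 0
So t8 = 0 and t9 = 0.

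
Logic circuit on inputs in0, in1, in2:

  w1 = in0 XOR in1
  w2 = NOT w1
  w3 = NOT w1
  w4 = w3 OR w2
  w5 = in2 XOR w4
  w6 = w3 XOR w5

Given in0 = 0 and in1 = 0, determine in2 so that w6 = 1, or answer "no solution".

Check with in0 = 0 and in1 = 0 and in2=1:
w1 = in0 XOR in1 = 0 XOR 0 = 0
w2 = NOT w1 = NOT 0 = 1
w3 = NOT w1 = NOT 0 = 1
w4 = w3 OR w2 = 1 OR 1 = 1
w5 = in2 XOR w4 = 1 XOR 1 = 0
w6 = w3 XOR w5 = 1 XOR 0 = 1
So w6 = 1.

in2=1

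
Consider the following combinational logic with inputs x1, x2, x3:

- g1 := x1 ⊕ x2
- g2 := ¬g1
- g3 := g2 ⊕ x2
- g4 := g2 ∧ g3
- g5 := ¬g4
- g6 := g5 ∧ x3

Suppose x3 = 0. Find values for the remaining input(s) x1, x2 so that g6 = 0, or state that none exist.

Check with x3 = 0 and x1=1, x2=1:
g1 = x1 ⊕ x2 = 1 ⊕ 1 = 0
g2 = ¬g1 = ¬0 = 1
g3 = g2 ⊕ x2 = 1 ⊕ 1 = 0
g4 = g2 ∧ g3 = 1 ∧ 0 = 0
g5 = ¬g4 = ¬0 = 1
g6 = g5 ∧ x3 = 1 ∧ 0 = 0
So g6 = 0.

x1=1 x2=1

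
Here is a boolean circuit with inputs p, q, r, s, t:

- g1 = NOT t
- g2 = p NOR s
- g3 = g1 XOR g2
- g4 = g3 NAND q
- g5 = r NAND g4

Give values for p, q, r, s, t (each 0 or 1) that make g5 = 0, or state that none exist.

p=1, q=0, r=1, s=1, t=1

Check with p=1, q=0, r=1, s=1, t=1:
g1 = NOT t = NOT 1 = 0
g2 = p NOR s = 1 NOR 1 = 0
g3 = g1 XOR g2 = 0 XOR 0 = 0
g4 = g3 NAND q = 0 NAND 0 = 1
g5 = r NAND g4 = 1 NAND 1 = 0
So g5 = 0 as required.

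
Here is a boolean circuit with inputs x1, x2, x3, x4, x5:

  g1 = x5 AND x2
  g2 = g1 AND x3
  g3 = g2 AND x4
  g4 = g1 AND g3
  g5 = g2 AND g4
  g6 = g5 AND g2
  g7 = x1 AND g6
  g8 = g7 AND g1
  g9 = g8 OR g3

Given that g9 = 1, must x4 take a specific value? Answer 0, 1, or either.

g9 = g8 OR g3 must be 1, so at least one of g8, g3 is 1.
Every assignment with g9 = 1 has x4 = 1; there are 2 such assignment(s).
  x1=0, x2=1, x3=1, x4=1, x5=1
  x1=1, x2=1, x3=1, x4=1, x5=1

1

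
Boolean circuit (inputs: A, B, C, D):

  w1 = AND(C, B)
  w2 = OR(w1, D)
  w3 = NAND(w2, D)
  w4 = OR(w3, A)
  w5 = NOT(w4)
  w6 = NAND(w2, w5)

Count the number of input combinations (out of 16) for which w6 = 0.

4

w6 = NAND(w2, w5) must be 0, so both w2 = 1 and w5 = 1.
w2 = OR(w1, D) must be 1, so at least one of w1, D is 1.
w5 = NOT(w4) must be 1, so w4 = 0.
Satisfying assignments:
  A=0, B=0, C=0, D=1
  A=0, B=0, C=1, D=1
  A=0, B=1, C=0, D=1
  A=0, B=1, C=1, D=1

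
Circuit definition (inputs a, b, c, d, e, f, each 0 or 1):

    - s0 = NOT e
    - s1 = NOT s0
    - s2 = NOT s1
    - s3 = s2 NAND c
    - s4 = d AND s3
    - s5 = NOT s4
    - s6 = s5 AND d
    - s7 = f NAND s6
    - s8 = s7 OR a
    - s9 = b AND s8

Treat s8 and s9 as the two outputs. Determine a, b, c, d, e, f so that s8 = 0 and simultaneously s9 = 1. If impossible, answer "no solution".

Across all 64 input combinations, none give both s8 = 0 and s9 = 1.

no solution exists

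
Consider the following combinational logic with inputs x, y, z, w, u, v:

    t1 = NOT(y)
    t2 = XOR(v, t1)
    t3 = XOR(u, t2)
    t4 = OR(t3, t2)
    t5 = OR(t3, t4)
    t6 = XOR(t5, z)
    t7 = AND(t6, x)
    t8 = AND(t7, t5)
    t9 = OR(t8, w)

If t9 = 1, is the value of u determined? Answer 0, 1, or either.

Both values of u occur among assignments with t9 = 1:
  u=0: x=0, y=0, z=0, w=1, u=0, v=0
  u=1: x=0, y=0, z=0, w=1, u=1, v=0

either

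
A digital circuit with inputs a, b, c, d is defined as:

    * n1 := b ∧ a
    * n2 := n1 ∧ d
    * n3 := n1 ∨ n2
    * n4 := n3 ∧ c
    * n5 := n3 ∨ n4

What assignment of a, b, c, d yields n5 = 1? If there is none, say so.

n5 = n3 ∨ n4 must be 1, so at least one of n3, n4 is 1.
Check with a=1 b=1 c=1 d=0:
n1 = b ∧ a = 1 ∧ 1 = 1
n2 = n1 ∧ d = 1 ∧ 0 = 0
n3 = n1 ∨ n2 = 1 ∨ 0 = 1
n4 = n3 ∧ c = 1 ∧ 1 = 1
n5 = n3 ∨ n4 = 1 ∨ 1 = 1
So n5 = 1 as required.

a=1 b=1 c=1 d=0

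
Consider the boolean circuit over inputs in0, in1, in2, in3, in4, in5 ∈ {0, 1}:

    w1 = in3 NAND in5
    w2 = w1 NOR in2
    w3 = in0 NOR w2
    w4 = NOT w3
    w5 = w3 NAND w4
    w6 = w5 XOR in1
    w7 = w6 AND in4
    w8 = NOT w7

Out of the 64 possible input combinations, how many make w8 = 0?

16

w8 = NOT w7 must be 0, so w7 = 1.
w7 = w6 AND in4 must be 1, so both w6 = 1 and in4 = 1.
w6 = w5 XOR in1 must be 1, so w5 and in1 differ.
Enumerating the 64 input combinations, 16 give w8 = 0 and 48 give w8 = 1.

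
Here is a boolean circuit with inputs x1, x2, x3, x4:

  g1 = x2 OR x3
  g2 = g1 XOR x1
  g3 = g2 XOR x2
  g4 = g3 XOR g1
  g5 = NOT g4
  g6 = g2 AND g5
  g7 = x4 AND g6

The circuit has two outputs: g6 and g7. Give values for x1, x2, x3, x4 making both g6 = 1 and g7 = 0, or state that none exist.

x1=0, x2=0, x3=1, x4=0

Check with x1=0, x2=0, x3=1, x4=0:
g1 = x2 OR x3 = 0 OR 1 = 1
g2 = g1 XOR x1 = 1 XOR 0 = 1
g3 = g2 XOR x2 = 1 XOR 0 = 1
g4 = g3 XOR g1 = 1 XOR 1 = 0
g5 = NOT g4 = NOT 0 = 1
g6 = g2 AND g5 = 1 AND 1 = 1
g7 = x4 AND g6 = 0 AND 1 = 0
So g6 = 1 and g7 = 0.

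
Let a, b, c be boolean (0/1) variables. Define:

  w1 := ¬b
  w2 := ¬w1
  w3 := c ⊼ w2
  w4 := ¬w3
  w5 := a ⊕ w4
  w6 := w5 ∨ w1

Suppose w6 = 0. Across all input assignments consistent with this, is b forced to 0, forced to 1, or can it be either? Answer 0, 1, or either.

w6 = w5 ∨ w1 must be 0, so both w5 = 0 and w1 = 0.
w5 = a ⊕ w4 must be 0, so a and w4 are equal.
Every assignment with w6 = 0 has b = 1; there are 2 such assignment(s).
  a=0, b=1, c=0
  a=1, b=1, c=1

1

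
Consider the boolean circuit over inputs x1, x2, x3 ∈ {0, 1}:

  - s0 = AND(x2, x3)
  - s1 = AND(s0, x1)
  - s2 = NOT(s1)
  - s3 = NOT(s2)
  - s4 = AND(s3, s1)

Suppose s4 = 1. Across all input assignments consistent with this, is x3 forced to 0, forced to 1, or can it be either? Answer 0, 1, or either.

1

s4 = AND(s3, s1) must be 1, so both s3 = 1 and s1 = 1.
Every assignment with s4 = 1 has x3 = 1; there are 1 such assignment(s).
  x1=1, x2=1, x3=1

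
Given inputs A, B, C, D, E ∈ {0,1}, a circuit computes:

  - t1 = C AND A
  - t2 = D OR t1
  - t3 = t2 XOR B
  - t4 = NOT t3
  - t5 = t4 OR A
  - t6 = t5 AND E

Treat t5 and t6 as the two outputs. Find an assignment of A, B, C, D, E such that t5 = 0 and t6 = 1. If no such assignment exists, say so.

Across all 32 input combinations, none give both t5 = 0 and t6 = 1.

no solution exists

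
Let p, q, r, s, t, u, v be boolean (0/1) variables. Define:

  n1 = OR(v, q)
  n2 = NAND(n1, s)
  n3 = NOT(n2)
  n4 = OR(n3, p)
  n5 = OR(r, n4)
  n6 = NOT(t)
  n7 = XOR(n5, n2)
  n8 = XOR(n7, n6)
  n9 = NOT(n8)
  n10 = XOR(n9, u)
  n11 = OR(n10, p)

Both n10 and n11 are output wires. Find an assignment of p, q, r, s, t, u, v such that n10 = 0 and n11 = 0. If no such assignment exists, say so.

p=0 q=1 r=1 s=1 t=1 u=0 v=0

Check with p=0 q=1 r=1 s=1 t=1 u=0 v=0:
n1 = OR(v, q) = OR(0, 1) = 1
n2 = NAND(n1, s) = NAND(1, 1) = 0
n3 = NOT(n2) = NOT 0 = 1
n4 = OR(n3, p) = OR(1, 0) = 1
n5 = OR(r, n4) = OR(1, 1) = 1
n6 = NOT(t) = NOT 1 = 0
n7 = XOR(n5, n2) = XOR(1, 0) = 1
n8 = XOR(n7, n6) = XOR(1, 0) = 1
n9 = NOT(n8) = NOT 1 = 0
n10 = XOR(n9, u) = XOR(0, 0) = 0
n11 = OR(n10, p) = OR(0, 0) = 0
So n10 = 0 and n11 = 0.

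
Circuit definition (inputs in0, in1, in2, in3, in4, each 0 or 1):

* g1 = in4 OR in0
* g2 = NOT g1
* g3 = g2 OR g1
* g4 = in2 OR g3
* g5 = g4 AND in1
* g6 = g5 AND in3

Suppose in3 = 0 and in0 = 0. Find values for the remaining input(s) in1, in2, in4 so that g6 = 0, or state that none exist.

in1=0 in2=1 in4=0

Check with in3 = 0 and in0 = 0 and in1=0, in2=1, in4=0:
g1 = in4 OR in0 = 0 OR 0 = 0
g2 = NOT g1 = NOT 0 = 1
g3 = g2 OR g1 = 1 OR 0 = 1
g4 = in2 OR g3 = 1 OR 1 = 1
g5 = g4 AND in1 = 1 AND 0 = 0
g6 = g5 AND in3 = 0 AND 0 = 0
So g6 = 0.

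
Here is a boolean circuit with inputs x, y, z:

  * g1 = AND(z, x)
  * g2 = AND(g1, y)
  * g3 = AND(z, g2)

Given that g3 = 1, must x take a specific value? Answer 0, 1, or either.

1

g3 = AND(z, g2) must be 1, so both z = 1 and g2 = 1.
g2 = AND(g1, y) must be 1, so both g1 = 1 and y = 1.
Every assignment with g3 = 1 has x = 1; there are 1 such assignment(s).
  x=1, y=1, z=1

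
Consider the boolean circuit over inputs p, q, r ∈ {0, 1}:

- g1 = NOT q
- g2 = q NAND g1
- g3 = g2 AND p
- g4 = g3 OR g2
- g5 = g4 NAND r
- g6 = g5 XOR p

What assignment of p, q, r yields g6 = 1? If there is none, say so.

Check with p=1, q=0, r=1:
g1 = NOT q = NOT 0 = 1
g2 = q NAND g1 = 0 NAND 1 = 1
g3 = g2 AND p = 1 AND 1 = 1
g4 = g3 OR g2 = 1 OR 1 = 1
g5 = g4 NAND r = 1 NAND 1 = 0
g6 = g5 XOR p = 0 XOR 1 = 1
So g6 = 1 as required.

p=1, q=0, r=1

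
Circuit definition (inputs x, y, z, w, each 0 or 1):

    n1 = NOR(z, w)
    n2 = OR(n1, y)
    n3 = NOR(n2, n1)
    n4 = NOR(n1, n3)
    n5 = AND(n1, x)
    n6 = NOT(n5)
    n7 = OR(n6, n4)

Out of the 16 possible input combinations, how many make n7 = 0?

n7 = OR(n6, n4) must be 0, so both n6 = 0 and n4 = 0.
Satisfying assignments:
  x=1, y=0, z=0, w=0
  x=1, y=1, z=0, w=0

2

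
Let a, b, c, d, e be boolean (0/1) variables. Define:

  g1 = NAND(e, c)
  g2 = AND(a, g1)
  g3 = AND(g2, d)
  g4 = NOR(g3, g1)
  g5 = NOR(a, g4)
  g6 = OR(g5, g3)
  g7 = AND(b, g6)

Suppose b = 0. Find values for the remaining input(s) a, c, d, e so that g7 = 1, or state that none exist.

With b = 0 fixed, none of the 16 settings of a, c, d, e give g7 = 1.
For example, with a=0, c=1, d=0, e=1:
g1 = NAND(e, c) = NAND(1, 1) = 0
g2 = AND(a, g1) = AND(0, 0) = 0
g3 = AND(g2, d) = AND(0, 0) = 0
g4 = NOR(g3, g1) = NOR(0, 0) = 1
g5 = NOR(a, g4) = NOR(0, 1) = 0
g6 = OR(g5, g3) = OR(0, 0) = 0
g7 = AND(b, g6) = AND(0, 0) = 0
giving g7 = 0 ≠ 1.

no solution exists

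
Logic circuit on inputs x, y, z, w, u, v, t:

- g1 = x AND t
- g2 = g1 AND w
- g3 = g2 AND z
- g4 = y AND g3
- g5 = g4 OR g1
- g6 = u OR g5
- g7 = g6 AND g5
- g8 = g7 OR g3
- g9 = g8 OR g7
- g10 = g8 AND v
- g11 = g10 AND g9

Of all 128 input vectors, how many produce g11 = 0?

g11 = g10 AND g9 must be 0, so at least one of g10, g9 is 0.
Enumerating the 128 input combinations, 112 give g11 = 0 and 16 give g11 = 1.

112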